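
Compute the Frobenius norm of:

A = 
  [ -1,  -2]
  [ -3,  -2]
||A||_F = 4.243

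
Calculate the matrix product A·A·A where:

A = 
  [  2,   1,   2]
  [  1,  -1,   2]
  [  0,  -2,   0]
A² = A·A:
A²[1,1] = (2)(2) + (1)(1) + (2)(0) = 5
A²[1,2] = (2)(1) + (1)(-1) + (2)(-2) = -3
A²[1,3] = (2)(2) + (1)(2) + (2)(0) = 6
A²[2,1] = (1)(2) + (-1)(1) + (2)(0) = 1
A²[2,2] = (1)(1) + (-1)(-1) + (2)(-2) = -2
A²[2,3] = (1)(2) + (-1)(2) + (2)(0) = 0
A²[3,1] = (0)(2) + (-2)(1) + (0)(0) = -2
A²[3,2] = (0)(1) + (-2)(-1) + (0)(-2) = 2
A²[3,3] = (0)(2) + (-2)(2) + (0)(0) = -4
A² = 
  [  5,  -3,   6]
  [  1,  -2,   0]
  [ -2,   2,  -4]

A^3 = A^2·A:
A^3[1,1] = (5)(2) + (-3)(1) + (6)(0) = 7
A^3[1,2] = (5)(1) + (-3)(-1) + (6)(-2) = -4
A^3[1,3] = (5)(2) + (-3)(2) + (6)(0) = 4
A^3[2,1] = (1)(2) + (-2)(1) + (0)(0) = 0
A^3[2,2] = (1)(1) + (-2)(-1) + (0)(-2) = 3
A^3[2,3] = (1)(2) + (-2)(2) + (0)(0) = -2
A^3[3,1] = (-2)(2) + (2)(1) + (-4)(0) = -2
A^3[3,2] = (-2)(1) + (2)(-1) + (-4)(-2) = 4
A^3[3,3] = (-2)(2) + (2)(2) + (-4)(0) = 0
A^3 = 
  [  7,  -4,   4]
  [  0,   3,  -2]
  [ -2,   4,   0]

Therefore
A^3 = 
  [  7,  -4,   4]
  [  0,   3,  -2]
  [ -2,   4,   0]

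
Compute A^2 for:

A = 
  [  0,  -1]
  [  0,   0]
A² = A·A:
A²[1,1] = (0)(0) + (-1)(0) = 0
A²[1,2] = (0)(-1) + (-1)(0) = 0
A²[2,1] = (0)(0) + (0)(0) = 0
A²[2,2] = (0)(-1) + (0)(0) = 0
A² = 
  [  0,   0]
  [  0,   0]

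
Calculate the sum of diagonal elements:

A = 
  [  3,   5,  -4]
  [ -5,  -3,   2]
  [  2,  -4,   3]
3

tr(A) = 3 + -3 + 3 = 3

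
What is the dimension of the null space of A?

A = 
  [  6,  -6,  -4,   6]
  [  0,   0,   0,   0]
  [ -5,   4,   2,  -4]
nullity(A) = 2

Row reduce:
R3 → R3 + (5/6)·R1
Swap R2 ↔ R3
REF = 
  [   6,   -6,   -4,    6]
  [   0,   -1, -4/3,    1]
  [   0,    0,    0,    0]
Pivot columns: 1, 2 → 2 pivots.
rank(A) = 2, so nullity(A) = 4 - 2 = 2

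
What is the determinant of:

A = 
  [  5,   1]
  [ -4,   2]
For a 2×2 matrix, det = ad - bc = (5)(2) - (1)(-4) = 14

det(A) = 14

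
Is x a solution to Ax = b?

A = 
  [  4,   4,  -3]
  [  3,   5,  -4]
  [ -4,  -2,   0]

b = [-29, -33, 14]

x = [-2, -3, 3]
Yes

Ax = [-29, -33, 14] = b ✓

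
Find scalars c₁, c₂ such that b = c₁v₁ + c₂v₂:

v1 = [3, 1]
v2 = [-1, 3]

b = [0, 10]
c1 = 1, c2 = 3

b = 1·v1 + 3·v2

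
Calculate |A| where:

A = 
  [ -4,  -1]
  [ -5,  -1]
For a 2×2 matrix, det = ad - bc = (-4)(-1) - (-1)(-5) = -1

det(A) = -1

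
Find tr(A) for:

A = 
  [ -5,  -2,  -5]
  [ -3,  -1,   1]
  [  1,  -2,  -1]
-7

tr(A) = -5 + -1 + -1 = -7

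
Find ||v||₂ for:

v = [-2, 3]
3.606

||v||₂ = √((-2)² + (3)²) = √13 = 3.606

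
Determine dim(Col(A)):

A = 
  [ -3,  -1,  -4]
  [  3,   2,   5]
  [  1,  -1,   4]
dim(Col(A)) = 3

Row reduce:
R2 → R2 + (1)·R1
R3 → R3 + (1/3)·R1
R3 → R3 + (4/3)·R2
REF = 
  [ -3,  -1,  -4]
  [  0,   1,   1]
  [  0,   0,   4]
Pivot columns: 1, 2, 3 → 3 pivots.
dim(Col(A)) = number of pivot columns = 3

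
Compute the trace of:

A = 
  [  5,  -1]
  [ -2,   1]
6

tr(A) = 5 + 1 = 6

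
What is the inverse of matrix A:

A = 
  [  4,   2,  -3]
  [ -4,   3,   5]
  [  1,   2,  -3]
det(A) = (4)·((3)(-3) - (5)(2)) - (2)·((-4)(-3) - (5)(1)) + (-3)·((-4)(2) - (3)(1))
  = (4)(-19) - (2)(7) + (-3)(-11)
  = -57
det(A) = -57 ≠ 0, so A is invertible.

Cofactors Cᵢⱼ = (-1)ⁱ⁺ʲ·Mᵢⱼ:
C = 
  [-19,  -7, -11]
  [  0,  -9,  -6]
  [ 19,  -8,  20]

adj(A) = Cᵀ:
adj(A) = 
  [-19,   0,  19]
  [ -7,  -9,  -8]
  [-11,  -6,  20]

A⁻¹ = (-1/57) · adj(A):
A⁻¹ = 
  [   1/3,      0,   -1/3]
  [  7/57,   3/19,   8/57]
  [ 11/57,   2/19, -20/57]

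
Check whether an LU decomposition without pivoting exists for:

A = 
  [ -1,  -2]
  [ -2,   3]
Yes.
A[1,1] = -1 ≠ 0, so Gaussian elimination proceeds without a row swap: multiplier ℓ₂₁ = (-2)/(-1) = 2, and U[2,2] = 3 - (2)(-2) = 7.
L = 
  [  1,   0]
  [  2,   1]
U = 
  [ -1,  -2]
  [  0,   7]
Check row 2 of LU: [(2)(-1), (2)(-2) + 7] = [-2, 3] = row 2 of A ✓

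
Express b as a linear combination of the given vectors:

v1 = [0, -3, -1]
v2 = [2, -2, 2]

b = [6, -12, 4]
c1 = 2, c2 = 3

b = 2·v1 + 3·v2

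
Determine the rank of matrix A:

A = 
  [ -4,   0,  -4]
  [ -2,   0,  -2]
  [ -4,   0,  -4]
rank(A) = 1

Row reduce:
R2 → R2 - (1/2)·R1
R3 → R3 - (1)·R1
REF = 
  [ -4,   0,  -4]
  [  0,   0,   0]
  [  0,   0,   0]
Pivot columns: 1 → 1 pivot.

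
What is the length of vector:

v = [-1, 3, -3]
4.359

||v||₂ = √((-1)² + (3)² + (-3)²) = √19 = 4.359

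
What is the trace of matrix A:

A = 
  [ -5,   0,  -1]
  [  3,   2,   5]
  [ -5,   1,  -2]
-5

tr(A) = -5 + 2 + -2 = -5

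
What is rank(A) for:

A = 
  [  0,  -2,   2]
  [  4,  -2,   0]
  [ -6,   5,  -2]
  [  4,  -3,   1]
Row reduce:
Swap R1 ↔ R2
R3 → R3 + (3/2)·R1
R4 → R4 - (1)·R1
R3 → R3 + (1)·R2
R4 → R4 - (1/2)·R2
REF = 
  [  4,  -2,   0]
  [  0,  -2,   2]
  [  0,   0,   0]
  [  0,   0,   0]
Pivot columns: 1, 2 → 2 pivots.

rank(A) = 2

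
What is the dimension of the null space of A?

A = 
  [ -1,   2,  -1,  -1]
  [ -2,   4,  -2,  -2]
nullity(A) = 3

Row reduce:
R2 → R2 - (2)·R1
REF = 
  [ -1,   2,  -1,  -1]
  [  0,   0,   0,   0]
Pivot columns: 1 → 1 pivot.
rank(A) = 1, so nullity(A) = 4 - 1 = 3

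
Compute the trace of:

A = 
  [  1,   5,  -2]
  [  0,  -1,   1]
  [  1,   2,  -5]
-5

tr(A) = 1 + -1 + -5 = -5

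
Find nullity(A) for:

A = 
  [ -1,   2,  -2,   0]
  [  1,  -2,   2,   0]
nullity(A) = 3

Row reduce:
R2 → R2 + (1)·R1
REF = 
  [ -1,   2,  -2,   0]
  [  0,   0,   0,   0]
Pivot columns: 1 → 1 pivot.
rank(A) = 1, so nullity(A) = 4 - 1 = 3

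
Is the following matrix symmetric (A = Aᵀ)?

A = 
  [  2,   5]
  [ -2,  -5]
No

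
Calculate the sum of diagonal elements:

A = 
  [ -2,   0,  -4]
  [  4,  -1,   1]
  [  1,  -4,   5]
2

tr(A) = -2 + -1 + 5 = 2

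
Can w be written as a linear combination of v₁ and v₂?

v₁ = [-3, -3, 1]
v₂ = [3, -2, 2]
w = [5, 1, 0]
No

Form the augmented matrix and row-reduce:
[v₁|v₂|w] = 
  [ -3,   3,   5]
  [ -3,  -2,   1]
  [  1,   2,   0]
R2 → R2 - (1)·R1
R3 → R3 + (1/3)·R1
R3 → R3 + (3/5)·R2
REF = 
  [    -3,      3,      5]
  [     0,     -5,     -4]
  [     0,      0, -11/15]

Row 3 reads [0 0 | -11/15], i.e. 0 = -11/15, so the system is inconsistent and w ∉ span{v₁, v₂}.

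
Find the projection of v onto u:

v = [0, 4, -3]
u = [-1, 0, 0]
proj_u(v) = [0, 0, 0]

v·u = (0)(-1) + (4)(0) + (-3)(0) = 0
u·u = (-1)² + (0)² + (0)² = 1
proj_u(v) = (v·u / u·u) × u = (0/1) × u = (0) × u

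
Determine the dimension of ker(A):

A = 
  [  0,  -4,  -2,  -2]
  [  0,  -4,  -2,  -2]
nullity(A) = 3

Row reduce:
R2 → R2 - (1)·R1
REF = 
  [  0,  -4,  -2,  -2]
  [  0,   0,   0,   0]
Pivot columns: 2 → 1 pivot.
rank(A) = 1, so nullity(A) = 4 - 1 = 3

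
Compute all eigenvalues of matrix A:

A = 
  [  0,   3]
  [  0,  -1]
tr(A) = -1, det(A) = 0
Characteristic polynomial: λ² - tr(A)λ + det(A) = λ² + λ
λ² + λ = λ(λ + 1)

λ = 0, -1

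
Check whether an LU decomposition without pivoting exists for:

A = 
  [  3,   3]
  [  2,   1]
Yes.
A[1,1] = 3 ≠ 0, so Gaussian elimination proceeds without a row swap: multiplier ℓ₂₁ = (2)/(3) = 2/3, and U[2,2] = 1 - (2/3)(3) = -1.
L = 
  [  1,   0]
  [2/3,   1]
U = 
  [  3,   3]
  [  0,  -1]
Check row 2 of LU: [(2/3)(3), (2/3)(3) + (-1)] = [2, 1] = row 2 of A ✓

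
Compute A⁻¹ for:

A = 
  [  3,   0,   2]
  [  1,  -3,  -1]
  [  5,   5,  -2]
det(A) = (3)·((-3)(-2) - (-1)(5)) - (0)·((1)(-2) - (-1)(5)) + (2)·((1)(5) - (-3)(5))
  = (3)(11) - (0)(3) + (2)(20)
  = 73
det(A) = 73 ≠ 0, so A is invertible.

Cofactors Cᵢⱼ = (-1)ⁱ⁺ʲ·Mᵢⱼ:
C = 
  [ 11,  -3,  20]
  [ 10, -16, -15]
  [  6,   5,  -9]

adj(A) = Cᵀ:
adj(A) = 
  [ 11,  10,   6]
  [ -3, -16,   5]
  [ 20, -15,  -9]

A⁻¹ = (1/73) · adj(A):
A⁻¹ = 
  [ 11/73,  10/73,   6/73]
  [ -3/73, -16/73,   5/73]
  [ 20/73, -15/73,  -9/73]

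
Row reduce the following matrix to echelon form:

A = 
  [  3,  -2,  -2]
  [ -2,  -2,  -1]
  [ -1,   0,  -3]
Row operations:
R2 → R2 + (2/3)·R1
R3 → R3 + (1/3)·R1
R3 → R3 - (1/5)·R2

Resulting echelon form:
REF = 
  [    3,    -2,    -2]
  [    0, -10/3,  -7/3]
  [    0,     0, -16/5]

Rank = 3 (number of non-zero pivot rows).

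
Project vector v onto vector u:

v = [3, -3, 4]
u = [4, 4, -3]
v·u = (3)(4) + (-3)(4) + (4)(-3) = -12
u·u = (4)² + (4)² + (-3)² = 41
proj_u(v) = (v·u / u·u) × u = (-12/41) × u

proj_u(v) = [-48/41, -48/41, 36/41]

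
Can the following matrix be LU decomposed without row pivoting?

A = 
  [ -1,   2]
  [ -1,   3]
Yes.
A[1,1] = -1 ≠ 0, so Gaussian elimination proceeds without a row swap: multiplier ℓ₂₁ = (-1)/(-1) = 1, and U[2,2] = 3 - (1)(2) = 1.
L = 
  [  1,   0]
  [  1,   1]
U = 
  [ -1,   2]
  [  0,   1]
Check row 2 of LU: [(1)(-1), (1)(2) + 1] = [-1, 3] = row 2 of A ✓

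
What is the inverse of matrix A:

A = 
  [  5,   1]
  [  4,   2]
det(A) = (5)(2) - (1)(4) = 6
For a 2×2 matrix, A⁻¹ = (1/det(A)) · [[d, -b], [-c, a]]
    = (1/6) · [[2, -1], [-4, 5]]

A⁻¹ = 
  [ 1/3, -1/6]
  [-2/3,  5/6]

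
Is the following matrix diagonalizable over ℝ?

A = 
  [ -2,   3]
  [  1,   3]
Yes

tr(A) = 1, det(A) = -9
Characteristic polynomial: λ² - tr(A)λ + det(A) = λ² - λ - 9
λ² - λ - 9 = 0  ⇒  λ = (1 ± √((-1)² - 4·(-9)))/2 = (1 ± √(37))/2
  = (1 + √37)/2,  (1 - √37)/2
Eigenvalues: (1 + √37)/2, (1 - √37)/2  (≈ 3.541, -2.541)
The two irrational eigenvalues are distinct (simple), so each has alg. mult. = geom. mult. = 1.
Sum of geometric multiplicities equals n, so A has n independent eigenvectors.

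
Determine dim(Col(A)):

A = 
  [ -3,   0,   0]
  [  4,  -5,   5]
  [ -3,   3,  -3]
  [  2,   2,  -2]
dim(Col(A)) = 2

Row reduce:
R2 → R2 + (4/3)·R1
R3 → R3 - (1)·R1
R4 → R4 + (2/3)·R1
R3 → R3 + (3/5)·R2
R4 → R4 + (2/5)·R2
REF = 
  [ -3,   0,   0]
  [  0,  -5,   5]
  [  0,   0,   0]
  [  0,   0,   0]
Pivot columns: 1, 2 → 2 pivots.
dim(Col(A)) = number of pivot columns = 2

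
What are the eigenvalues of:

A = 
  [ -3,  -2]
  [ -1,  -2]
tr(A) = -5, det(A) = 4
Characteristic polynomial: λ² - tr(A)λ + det(A) = λ² + 5λ + 4
λ² + 5λ + 4 = (λ + 4)(λ + 1)

λ = -1, -4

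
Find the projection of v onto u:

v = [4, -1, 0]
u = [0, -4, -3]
v·u = (4)(0) + (-1)(-4) + (0)(-3) = 4
u·u = (0)² + (-4)² + (-3)² = 25
proj_u(v) = (v·u / u·u) × u = (4/25) × u

proj_u(v) = [0, -16/25, -12/25]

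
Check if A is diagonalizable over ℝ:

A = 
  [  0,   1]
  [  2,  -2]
Yes

tr(A) = -2, det(A) = -2
Characteristic polynomial: λ² - tr(A)λ + det(A) = λ² + 2λ - 2
λ² + 2λ - 2 = 0  ⇒  λ = (-2 ± √((2)² - 4·(-2)))/2 = (-2 ± √(12))/2
  = -1 + √3,  -1 - √3
Eigenvalues: -1 + √3, -1 - √3  (≈ 0.7321, -2.732)
The two irrational eigenvalues are distinct (simple), so each has alg. mult. = geom. mult. = 1.
Sum of geometric multiplicities equals n, so A has n independent eigenvectors.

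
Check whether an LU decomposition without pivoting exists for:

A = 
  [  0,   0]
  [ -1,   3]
No.
A[1,1] = 0 but A[2,1] = -1 ≠ 0. Any LU with L unit lower triangular has (LU)[1,1] = U[1,1] and (LU)[2,1] = L[2,1]·U[1,1]; matching A forces U[1,1] = 0, which then forces (LU)[2,1] = 0 ≠ -1. A row swap (pivoting) is required.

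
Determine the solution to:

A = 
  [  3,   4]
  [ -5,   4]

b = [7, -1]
x = [1, 1]

Row reduce the augmented matrix [A|b]:
R2 → R2 + (5/3)·R1
REF = 
  [   3,    4,    7]
  [   0, 32/3, 32/3]

Back-substitution:
x₂ = (32/3) / (32/3) = 1
x₁ = (7 - (4)(1)) / 3 = 1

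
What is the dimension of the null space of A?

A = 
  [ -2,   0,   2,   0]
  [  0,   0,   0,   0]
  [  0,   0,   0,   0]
nullity(A) = 3

Row reduce:
(no row operations needed)
REF = 
  [ -2,   0,   2,   0]
  [  0,   0,   0,   0]
  [  0,   0,   0,   0]
Pivot columns: 1 → 1 pivot.
rank(A) = 1, so nullity(A) = 4 - 1 = 3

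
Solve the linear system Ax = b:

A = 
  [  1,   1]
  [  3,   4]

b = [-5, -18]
Row reduce the augmented matrix [A|b]:
R2 → R2 - (3)·R1
REF = 
  [  1,   1,  -5]
  [  0,   1,  -3]

Back-substitution:
x₂ = (-3) / 1 = -3
x₁ = (-5 - (1)(-3)) / 1 = -2

x = [-2, -3]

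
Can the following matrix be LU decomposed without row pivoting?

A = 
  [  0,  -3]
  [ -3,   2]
No.
A[1,1] = 0 but A[2,1] = -3 ≠ 0. Any LU with L unit lower triangular has (LU)[1,1] = U[1,1] and (LU)[2,1] = L[2,1]·U[1,1]; matching A forces U[1,1] = 0, which then forces (LU)[2,1] = 0 ≠ -3. A row swap (pivoting) is required.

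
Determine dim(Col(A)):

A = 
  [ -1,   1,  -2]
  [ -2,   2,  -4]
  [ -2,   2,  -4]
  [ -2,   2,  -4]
Row reduce:
R2 → R2 - (2)·R1
R3 → R3 - (2)·R1
R4 → R4 - (2)·R1
REF = 
  [ -1,   1,  -2]
  [  0,   0,   0]
  [  0,   0,   0]
  [  0,   0,   0]
Pivot columns: 1 → 1 pivot.
dim(Col(A)) = number of pivot columns = 1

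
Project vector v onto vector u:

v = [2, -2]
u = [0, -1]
v·u = (2)(0) + (-2)(-1) = 2
u·u = (0)² + (-1)² = 1
proj_u(v) = (v·u / u·u) × u = (2/1) × u = (2) × u

proj_u(v) = [0, -2]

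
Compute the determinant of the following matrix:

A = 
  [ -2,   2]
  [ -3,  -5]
For a 2×2 matrix, det = ad - bc = (-2)(-5) - (2)(-3) = 16

det(A) = 16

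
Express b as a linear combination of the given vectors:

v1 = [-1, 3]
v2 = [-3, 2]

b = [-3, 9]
c1 = 3, c2 = 0

b = 3·v1 + 0·v2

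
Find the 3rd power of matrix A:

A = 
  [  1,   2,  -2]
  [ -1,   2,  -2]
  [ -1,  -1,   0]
A^3 = 
  [ -1,  24, -18]
  [ -3,   8,  -6]
  [  0, -12,   8]

A² = A·A:
A²[1,1] = (1)(1) + (2)(-1) + (-2)(-1) = 1
A²[1,2] = (1)(2) + (2)(2) + (-2)(-1) = 8
A²[1,3] = (1)(-2) + (2)(-2) + (-2)(0) = -6
A²[2,1] = (-1)(1) + (2)(-1) + (-2)(-1) = -1
A²[2,2] = (-1)(2) + (2)(2) + (-2)(-1) = 4
A²[2,3] = (-1)(-2) + (2)(-2) + (-2)(0) = -2
A²[3,1] = (-1)(1) + (-1)(-1) + (0)(-1) = 0
A²[3,2] = (-1)(2) + (-1)(2) + (0)(-1) = -4
A²[3,3] = (-1)(-2) + (-1)(-2) + (0)(0) = 4
A² = 
  [  1,   8,  -6]
  [ -1,   4,  -2]
  [  0,  -4,   4]

A^3 = A^2·A:
A^3[1,1] = (1)(1) + (8)(-1) + (-6)(-1) = -1
A^3[1,2] = (1)(2) + (8)(2) + (-6)(-1) = 24
A^3[1,3] = (1)(-2) + (8)(-2) + (-6)(0) = -18
A^3[2,1] = (-1)(1) + (4)(-1) + (-2)(-1) = -3
A^3[2,2] = (-1)(2) + (4)(2) + (-2)(-1) = 8
A^3[2,3] = (-1)(-2) + (4)(-2) + (-2)(0) = -6
A^3[3,1] = (0)(1) + (-4)(-1) + (4)(-1) = 0
A^3[3,2] = (0)(2) + (-4)(2) + (4)(-1) = -12
A^3[3,3] = (0)(-2) + (-4)(-2) + (4)(0) = 8
A^3 = 
  [ -1,  24, -18]
  [ -3,   8,  -6]
  [  0, -12,   8]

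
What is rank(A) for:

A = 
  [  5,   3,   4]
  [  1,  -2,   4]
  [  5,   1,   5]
rank(A) = 3

Row reduce:
R2 → R2 - (1/5)·R1
R3 → R3 - (1)·R1
R3 → R3 - (10/13)·R2
REF = 
  [     5,      3,      4]
  [     0,  -13/5,   16/5]
  [     0,      0, -19/13]
Pivot columns: 1, 2, 3 → 3 pivots.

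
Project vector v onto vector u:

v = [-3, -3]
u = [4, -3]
proj_u(v) = [-12/25, 9/25]

v·u = (-3)(4) + (-3)(-3) = -3
u·u = (4)² + (-3)² = 25
proj_u(v) = (v·u / u·u) × u = (-3/25) × u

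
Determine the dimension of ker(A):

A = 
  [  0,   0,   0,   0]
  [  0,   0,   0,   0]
nullity(A) = 4

Row reduce:
(no row operations needed)
REF = 
  [  0,   0,   0,   0]
  [  0,   0,   0,   0]
Pivot columns: none → 0 pivots.
rank(A) = 0, so nullity(A) = 4 - 0 = 4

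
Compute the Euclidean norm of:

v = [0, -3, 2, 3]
4.69

||v||₂ = √((0)² + (-3)² + (2)² + (3)²) = √22 = 4.69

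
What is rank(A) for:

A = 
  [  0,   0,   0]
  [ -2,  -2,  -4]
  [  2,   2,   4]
rank(A) = 1

Row reduce:
Swap R1 ↔ R2
R3 → R3 + (1)·R1
REF = 
  [ -2,  -2,  -4]
  [  0,   0,   0]
  [  0,   0,   0]
Pivot columns: 1 → 1 pivot.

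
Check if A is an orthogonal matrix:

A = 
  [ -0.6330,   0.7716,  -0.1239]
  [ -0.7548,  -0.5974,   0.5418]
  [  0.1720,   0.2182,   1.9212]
No

AᵀA = 
  [  1,   0,  -0.0001]
  [  0,   0.9999,  -0.0001]
  [ -0.0001,  -0.0001,   3.9999]
≠ I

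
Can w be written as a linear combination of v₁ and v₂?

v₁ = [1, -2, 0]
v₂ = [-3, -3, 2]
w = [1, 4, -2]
No

Form the augmented matrix and row-reduce:
[v₁|v₂|w] = 
  [  1,  -3,   1]
  [ -2,  -3,   4]
  [  0,   2,  -2]
R2 → R2 + (2)·R1
R3 → R3 + (2/9)·R2
REF = 
  [   1,   -3,    1]
  [   0,   -9,    6]
  [   0,    0, -2/3]

Row 3 reads [0 0 | -2/3], i.e. 0 = -2/3, so the system is inconsistent and w ∉ span{v₁, v₂}.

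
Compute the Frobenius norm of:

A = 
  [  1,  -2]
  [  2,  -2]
||A||_F = 3.606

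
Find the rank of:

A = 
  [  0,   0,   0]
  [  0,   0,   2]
rank(A) = 1

Row reduce:
Swap R1 ↔ R2
REF = 
  [  0,   0,   2]
  [  0,   0,   0]
Pivot columns: 3 → 1 pivot.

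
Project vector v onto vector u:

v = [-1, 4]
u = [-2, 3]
v·u = (-1)(-2) + (4)(3) = 14
u·u = (-2)² + (3)² = 13
proj_u(v) = (v·u / u·u) × u = (14/13) × u

proj_u(v) = [-28/13, 42/13]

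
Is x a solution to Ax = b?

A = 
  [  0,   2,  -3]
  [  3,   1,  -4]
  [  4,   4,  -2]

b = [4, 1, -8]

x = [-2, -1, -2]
Yes

Ax = [4, 1, -8] = b ✓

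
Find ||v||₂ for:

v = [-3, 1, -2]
3.742

||v||₂ = √((-3)² + (1)² + (-2)²) = √14 = 3.742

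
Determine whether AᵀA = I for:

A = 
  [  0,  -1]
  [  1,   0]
Yes

AᵀA = 
  [  1,   0]
  [  0,   1]
= I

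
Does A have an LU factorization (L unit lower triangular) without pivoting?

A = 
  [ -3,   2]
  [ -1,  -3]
Yes.
A[1,1] = -3 ≠ 0, so Gaussian elimination proceeds without a row swap: multiplier ℓ₂₁ = (-1)/(-3) = 1/3, and U[2,2] = -3 - (1/3)(2) = -11/3.
L = 
  [  1,   0]
  [1/3,   1]
U = 
  [   -3,     2]
  [    0, -11/3]
Check row 2 of LU: [(1/3)(-3), (1/3)(2) + (-11/3)] = [-1, -3] = row 2 of A ✓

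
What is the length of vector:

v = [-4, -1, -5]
6.481

||v||₂ = √((-4)² + (-1)² + (-5)²) = √42 = 6.481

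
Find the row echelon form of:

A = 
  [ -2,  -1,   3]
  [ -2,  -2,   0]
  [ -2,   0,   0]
Row operations:
R2 → R2 - (1)·R1
R3 → R3 - (1)·R1
R3 → R3 + (1)·R2

Resulting echelon form:
REF = 
  [ -2,  -1,   3]
  [  0,  -1,  -3]
  [  0,   0,  -6]

Rank = 3 (number of non-zero pivot rows).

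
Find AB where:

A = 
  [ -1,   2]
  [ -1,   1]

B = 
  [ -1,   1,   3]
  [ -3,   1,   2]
AB = 
  [ -5,   1,   1]
  [ -2,   0,  -1]

A is 2×2 and B is 2×3, so AB is 2×3. Each entry is (row of A)·(column of B):
AB[1,1] = (-1)(-1) + (2)(-3) = -5
AB[1,2] = (-1)(1) + (2)(1) = 1
AB[1,3] = (-1)(3) + (2)(2) = 1
AB[2,1] = (-1)(-1) + (1)(-3) = -2
AB[2,2] = (-1)(1) + (1)(1) = 0
AB[2,3] = (-1)(3) + (1)(2) = -1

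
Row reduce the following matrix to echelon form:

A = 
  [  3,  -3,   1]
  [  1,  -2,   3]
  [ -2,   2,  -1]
Row operations:
R2 → R2 - (1/3)·R1
R3 → R3 + (2/3)·R1

Resulting echelon form:
REF = 
  [   3,   -3,    1]
  [   0,   -1,  8/3]
  [   0,    0, -1/3]

Rank = 3 (number of non-zero pivot rows).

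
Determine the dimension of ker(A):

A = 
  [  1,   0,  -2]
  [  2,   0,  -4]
nullity(A) = 2

Row reduce:
R2 → R2 - (2)·R1
REF = 
  [  1,   0,  -2]
  [  0,   0,   0]
Pivot columns: 1 → 1 pivot.
rank(A) = 1, so nullity(A) = 3 - 1 = 2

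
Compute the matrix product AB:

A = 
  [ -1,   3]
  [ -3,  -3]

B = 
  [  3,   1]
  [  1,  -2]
A is 2×2 and B is 2×2, so AB is 2×2. Each entry is (row of A)·(column of B):
AB[1,1] = (-1)(3) + (3)(1) = 0
AB[1,2] = (-1)(1) + (3)(-2) = -7
AB[2,1] = (-3)(3) + (-3)(1) = -12
AB[2,2] = (-3)(1) + (-3)(-2) = 3

AB = 
  [  0,  -7]
  [-12,   3]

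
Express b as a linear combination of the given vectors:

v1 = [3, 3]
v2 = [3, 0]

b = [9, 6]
c1 = 2, c2 = 1

b = 2·v1 + 1·v2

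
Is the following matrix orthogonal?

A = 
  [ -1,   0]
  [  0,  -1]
Yes

AᵀA = 
  [  1,   0]
  [  0,   1]
= I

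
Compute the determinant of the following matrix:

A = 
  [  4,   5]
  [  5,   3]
For a 2×2 matrix, det = ad - bc = (4)(3) - (5)(5) = -13

det(A) = -13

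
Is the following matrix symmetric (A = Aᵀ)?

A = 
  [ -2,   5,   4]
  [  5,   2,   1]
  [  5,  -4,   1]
No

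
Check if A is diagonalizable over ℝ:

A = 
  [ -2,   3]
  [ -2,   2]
No

tr(A) = 0, det(A) = 2
Characteristic polynomial: λ² - tr(A)λ + det(A) = λ² + 2
λ² + 2 = 0  ⇒  λ = (0 ± √((0)² - 4·(2)))/2 = (0 ± √(-8))/2
  = i√2,  -i√2
Eigenvalues: i√2, -i√2  (≈ 0 + 1.414i, 0 - 1.414i)
Has complex eigenvalues (not diagonalizable over ℝ).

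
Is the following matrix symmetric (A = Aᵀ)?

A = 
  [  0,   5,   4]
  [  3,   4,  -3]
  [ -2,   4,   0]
No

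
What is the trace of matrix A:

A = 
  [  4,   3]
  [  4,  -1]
3

tr(A) = 4 + -1 = 3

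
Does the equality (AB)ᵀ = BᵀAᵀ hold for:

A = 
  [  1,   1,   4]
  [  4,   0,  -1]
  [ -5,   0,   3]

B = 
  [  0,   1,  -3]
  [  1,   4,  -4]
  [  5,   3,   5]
Yes

(AB)ᵀ = 
  [ 21,  -5,  15]
  [ 17,   1,   4]
  [ 13, -17,  30]

BᵀAᵀ = 
  [ 21,  -5,  15]
  [ 17,   1,   4]
  [ 13, -17,  30]

Both sides are equal — this is the standard identity (AB)ᵀ = BᵀAᵀ, which holds for all A, B.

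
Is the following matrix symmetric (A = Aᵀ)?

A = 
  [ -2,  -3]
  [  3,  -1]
No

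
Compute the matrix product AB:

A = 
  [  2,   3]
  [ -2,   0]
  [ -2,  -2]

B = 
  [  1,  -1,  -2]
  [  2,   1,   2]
A is 3×2 and B is 2×3, so AB is 3×3. Each entry is (row of A)·(column of B):
AB[1,1] = (2)(1) + (3)(2) = 8
AB[1,2] = (2)(-1) + (3)(1) = 1
AB[1,3] = (2)(-2) + (3)(2) = 2
AB[2,1] = (-2)(1) + (0)(2) = -2
AB[2,2] = (-2)(-1) + (0)(1) = 2
AB[2,3] = (-2)(-2) + (0)(2) = 4
AB[3,1] = (-2)(1) + (-2)(2) = -6
AB[3,2] = (-2)(-1) + (-2)(1) = 0
AB[3,3] = (-2)(-2) + (-2)(2) = 0

AB = 
  [  8,   1,   2]
  [ -2,   2,   4]
  [ -6,   0,   0]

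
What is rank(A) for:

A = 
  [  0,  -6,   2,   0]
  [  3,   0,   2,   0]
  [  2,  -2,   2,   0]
Row reduce:
Swap R1 ↔ R2
R3 → R3 - (2/3)·R1
R3 → R3 - (1/3)·R2
REF = 
  [  3,   0,   2,   0]
  [  0,  -6,   2,   0]
  [  0,   0,   0,   0]
Pivot columns: 1, 2 → 2 pivots.

rank(A) = 2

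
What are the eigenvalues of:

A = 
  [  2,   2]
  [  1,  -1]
λ = (1 + √17)/2, (1 - √17)/2  (≈ 2.562, -1.562)

tr(A) = 1, det(A) = -4
Characteristic polynomial: λ² - tr(A)λ + det(A) = λ² - λ - 4
λ² - λ - 4 = 0  ⇒  λ = (1 ± √((-1)² - 4·(-4)))/2 = (1 ± √(17))/2
  = (1 + √17)/2,  (1 - √17)/2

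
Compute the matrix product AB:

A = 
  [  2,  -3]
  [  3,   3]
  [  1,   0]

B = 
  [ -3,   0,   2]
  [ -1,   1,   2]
A is 3×2 and B is 2×3, so AB is 3×3. Each entry is (row of A)·(column of B):
AB[1,1] = (2)(-3) + (-3)(-1) = -3
AB[1,2] = (2)(0) + (-3)(1) = -3
AB[1,3] = (2)(2) + (-3)(2) = -2
AB[2,1] = (3)(-3) + (3)(-1) = -12
AB[2,2] = (3)(0) + (3)(1) = 3
AB[2,3] = (3)(2) + (3)(2) = 12
AB[3,1] = (1)(-3) + (0)(-1) = -3
AB[3,2] = (1)(0) + (0)(1) = 0
AB[3,3] = (1)(2) + (0)(2) = 2

AB = 
  [ -3,  -3,  -2]
  [-12,   3,  12]
  [ -3,   0,   2]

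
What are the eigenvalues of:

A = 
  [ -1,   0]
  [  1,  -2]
tr(A) = -3, det(A) = 2
Characteristic polynomial: λ² - tr(A)λ + det(A) = λ² + 3λ + 2
λ² + 3λ + 2 = (λ + 2)(λ + 1)

λ = -1, -2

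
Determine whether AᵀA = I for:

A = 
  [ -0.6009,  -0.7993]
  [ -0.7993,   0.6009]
Yes

AᵀA = 
  [  1,   0]
  [  0,   1]
≈ I (equal to I up to the 4-dp rounding of the entries)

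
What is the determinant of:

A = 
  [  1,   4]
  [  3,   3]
For a 2×2 matrix, det = ad - bc = (1)(3) - (4)(3) = -9

det(A) = -9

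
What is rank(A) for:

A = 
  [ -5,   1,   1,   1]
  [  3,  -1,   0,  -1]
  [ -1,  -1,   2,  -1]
rank(A) = 2

Row reduce:
R2 → R2 + (3/5)·R1
R3 → R3 - (1/5)·R1
R3 → R3 - (3)·R2
REF = 
  [  -5,    1,    1,    1]
  [   0, -2/5,  3/5, -2/5]
  [   0,    0,    0,    0]
Pivot columns: 1, 2 → 2 pivots.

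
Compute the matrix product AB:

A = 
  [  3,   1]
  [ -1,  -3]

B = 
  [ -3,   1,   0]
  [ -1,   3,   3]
A is 2×2 and B is 2×3, so AB is 2×3. Each entry is (row of A)·(column of B):
AB[1,1] = (3)(-3) + (1)(-1) = -10
AB[1,2] = (3)(1) + (1)(3) = 6
AB[1,3] = (3)(0) + (1)(3) = 3
AB[2,1] = (-1)(-3) + (-3)(-1) = 6
AB[2,2] = (-1)(1) + (-3)(3) = -10
AB[2,3] = (-1)(0) + (-3)(3) = -9

AB = 
  [-10,   6,   3]
  [  6, -10,  -9]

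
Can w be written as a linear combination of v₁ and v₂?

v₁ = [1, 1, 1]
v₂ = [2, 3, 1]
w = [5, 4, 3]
No

Form the augmented matrix and row-reduce:
[v₁|v₂|w] = 
  [  1,   2,   5]
  [  1,   3,   4]
  [  1,   1,   3]
R2 → R2 - (1)·R1
R3 → R3 - (1)·R1
R3 → R3 + (1)·R2
REF = 
  [  1,   2,   5]
  [  0,   1,  -1]
  [  0,   0,  -3]

Row 3 reads [0 0 | -3], i.e. 0 = -3, so the system is inconsistent and w ∉ span{v₁, v₂}.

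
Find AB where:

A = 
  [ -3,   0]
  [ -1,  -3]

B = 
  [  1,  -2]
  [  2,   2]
AB = 
  [ -3,   6]
  [ -7,  -4]

A is 2×2 and B is 2×2, so AB is 2×2. Each entry is (row of A)·(column of B):
AB[1,1] = (-3)(1) + (0)(2) = -3
AB[1,2] = (-3)(-2) + (0)(2) = 6
AB[2,1] = (-1)(1) + (-3)(2) = -7
AB[2,2] = (-1)(-2) + (-3)(2) = -4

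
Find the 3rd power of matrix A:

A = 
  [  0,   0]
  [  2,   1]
A^3 = 
  [  0,   0]
  [  2,   1]

A² = A·A:
A²[1,1] = (0)(0) + (0)(2) = 0
A²[1,2] = (0)(0) + (0)(1) = 0
A²[2,1] = (2)(0) + (1)(2) = 2
A²[2,2] = (2)(0) + (1)(1) = 1
A² = 
  [  0,   0]
  [  2,   1]

A^3 = A^2·A:
A^3[1,1] = (0)(0) + (0)(2) = 0
A^3[1,2] = (0)(0) + (0)(1) = 0
A^3[2,1] = (2)(0) + (1)(2) = 2
A^3[2,2] = (2)(0) + (1)(1) = 1
A^3 = 
  [  0,   0]
  [  2,   1]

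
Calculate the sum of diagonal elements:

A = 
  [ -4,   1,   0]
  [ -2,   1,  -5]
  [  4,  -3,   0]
-3

tr(A) = -4 + 1 + 0 = -3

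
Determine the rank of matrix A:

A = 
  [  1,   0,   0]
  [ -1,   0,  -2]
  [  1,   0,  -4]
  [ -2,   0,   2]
rank(A) = 2

Row reduce:
R2 → R2 + (1)·R1
R3 → R3 - (1)·R1
R4 → R4 + (2)·R1
R3 → R3 - (2)·R2
R4 → R4 + (1)·R2
REF = 
  [  1,   0,   0]
  [  0,   0,  -2]
  [  0,   0,   0]
  [  0,   0,   0]
Pivot columns: 1, 3 → 2 pivots.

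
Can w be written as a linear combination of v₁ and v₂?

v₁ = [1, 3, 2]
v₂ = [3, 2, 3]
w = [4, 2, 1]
No

Form the augmented matrix and row-reduce:
[v₁|v₂|w] = 
  [  1,   3,   4]
  [  3,   2,   2]
  [  2,   3,   1]
R2 → R2 - (3)·R1
R3 → R3 - (2)·R1
R3 → R3 - (3/7)·R2
REF = 
  [    1,     3,     4]
  [    0,    -7,   -10]
  [    0,     0, -19/7]

Row 3 reads [0 0 | -19/7], i.e. 0 = -19/7, so the system is inconsistent and w ∉ span{v₁, v₂}.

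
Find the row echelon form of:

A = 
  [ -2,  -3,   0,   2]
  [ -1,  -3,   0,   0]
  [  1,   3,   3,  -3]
Row operations:
R2 → R2 - (1/2)·R1
R3 → R3 + (1/2)·R1
R3 → R3 + (1)·R2

Resulting echelon form:
REF = 
  [  -2,   -3,    0,    2]
  [   0, -3/2,    0,   -1]
  [   0,    0,    3,   -3]

Rank = 3 (number of non-zero pivot rows).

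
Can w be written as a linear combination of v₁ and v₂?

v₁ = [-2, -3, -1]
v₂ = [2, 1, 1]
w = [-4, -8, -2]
Yes

Form the augmented matrix and row-reduce:
[v₁|v₂|w] = 
  [ -2,   2,  -4]
  [ -3,   1,  -8]
  [ -1,   1,  -2]
R2 → R2 - (3/2)·R1
R3 → R3 - (1/2)·R1
REF = 
  [ -2,   2,  -4]
  [  0,  -2,  -2]
  [  0,   0,   0]

No row of the form [0 0 | nonzero], so the system is consistent. Back-substitution gives c₁ = 3, c₂ = 1: w = (3)·v₁ + (1)·v₂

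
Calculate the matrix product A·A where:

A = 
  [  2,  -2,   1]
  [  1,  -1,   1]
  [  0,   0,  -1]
A² = A·A:
A²[1,1] = (2)(2) + (-2)(1) + (1)(0) = 2
A²[1,2] = (2)(-2) + (-2)(-1) + (1)(0) = -2
A²[1,3] = (2)(1) + (-2)(1) + (1)(-1) = -1
A²[2,1] = (1)(2) + (-1)(1) + (1)(0) = 1
A²[2,2] = (1)(-2) + (-1)(-1) + (1)(0) = -1
A²[2,3] = (1)(1) + (-1)(1) + (1)(-1) = -1
A²[3,1] = (0)(2) + (0)(1) + (-1)(0) = 0
A²[3,2] = (0)(-2) + (0)(-1) + (-1)(0) = 0
A²[3,3] = (0)(1) + (0)(1) + (-1)(-1) = 1
A² = 
  [  2,  -2,  -1]
  [  1,  -1,  -1]
  [  0,   0,   1]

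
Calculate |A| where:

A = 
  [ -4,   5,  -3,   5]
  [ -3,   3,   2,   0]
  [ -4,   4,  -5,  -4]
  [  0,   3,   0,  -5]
664

Cofactor expansion along row 1: det(A) = a₁₁M₁₁ - a₁₂M₁₂ + a₁₃M₁₃ - a₁₄M₁₄

M₁₁ = det[[3, 2, 0]; [4, -5, -4]; [3, 0, -5]]
  = (3)·((-5)(-5) - (-4)(0)) - (2)·((4)(-5) - (-4)(3)) + (0)·((4)(0) - (-5)(3))
  = (3)(25) - (2)(-8) + (0)(15)
  = 91
M₁₂ = det[[-3, 2, 0]; [-4, -5, -4]; [0, 0, -5]]
  = (-3)·((-5)(-5) - (-4)(0)) - (2)·((-4)(-5) - (-4)(0)) + (0)·((-4)(0) - (-5)(0))
  = (-3)(25) - (2)(20) + (0)(0)
  = -115
M₁₃ = det[[-3, 3, 0]; [-4, 4, -4]; [0, 3, -5]]
  = (-3)·((4)(-5) - (-4)(3)) - (3)·((-4)(-5) - (-4)(0)) + (0)·((-4)(3) - (4)(0))
  = (-3)(-8) - (3)(20) + (0)(-12)
  = -36
M₁₄ = det[[-3, 3, 2]; [-4, 4, -5]; [0, 3, 0]]
  = (-3)·((4)(0) - (-5)(3)) - (3)·((-4)(0) - (-5)(0)) + (2)·((-4)(3) - (4)(0))
  = (-3)(15) - (3)(0) + (2)(-12)
  = -69

det(A) = (-4)(91) - (5)(-115) + (-3)(-36) - (5)(-69) = 664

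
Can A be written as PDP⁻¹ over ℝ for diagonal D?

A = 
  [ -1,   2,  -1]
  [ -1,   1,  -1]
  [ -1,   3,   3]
No

Characteristic polynomial: det(λI - A) = λ³ - 3λ² + 3λ - 4
By the rational root theorem any rational root is an integer dividing 4; none of those is a root, so p(λ) has no rational roots and hence (being an irreducible cubic) no repeated roots.
Discriminant of the cubic: Δ = -243
Δ < 0 ⇒ one real eigenvalue and a complex-conjugate pair: λ ≈ 2.442, 0.2789 + 1.249i, 0.2789 - 1.249i
Has complex eigenvalues (not diagonalizable over ℝ).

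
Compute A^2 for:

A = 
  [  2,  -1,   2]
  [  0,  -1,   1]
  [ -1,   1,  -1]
A² = A·A:
A²[1,1] = (2)(2) + (-1)(0) + (2)(-1) = 2
A²[1,2] = (2)(-1) + (-1)(-1) + (2)(1) = 1
A²[1,3] = (2)(2) + (-1)(1) + (2)(-1) = 1
A²[2,1] = (0)(2) + (-1)(0) + (1)(-1) = -1
A²[2,2] = (0)(-1) + (-1)(-1) + (1)(1) = 2
A²[2,3] = (0)(2) + (-1)(1) + (1)(-1) = -2
A²[3,1] = (-1)(2) + (1)(0) + (-1)(-1) = -1
A²[3,2] = (-1)(-1) + (1)(-1) + (-1)(1) = -1
A²[3,3] = (-1)(2) + (1)(1) + (-1)(-1) = 0
A² = 
  [  2,   1,   1]
  [ -1,   2,  -2]
  [ -1,  -1,   0]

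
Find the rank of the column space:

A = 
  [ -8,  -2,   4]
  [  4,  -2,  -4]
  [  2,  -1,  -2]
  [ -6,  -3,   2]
Row reduce:
R2 → R2 + (1/2)·R1
R3 → R3 + (1/4)·R1
R4 → R4 - (3/4)·R1
R3 → R3 - (1/2)·R2
R4 → R4 - (1/2)·R2
REF = 
  [ -8,  -2,   4]
  [  0,  -3,  -2]
  [  0,   0,   0]
  [  0,   0,   0]
Pivot columns: 1, 2 → 2 pivots.
dim(Col(A)) = number of pivot columns = 2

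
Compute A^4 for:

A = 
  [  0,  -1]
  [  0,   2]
A² = A·A:
A²[1,1] = (0)(0) + (-1)(0) = 0
A²[1,2] = (0)(-1) + (-1)(2) = -2
A²[2,1] = (0)(0) + (2)(0) = 0
A²[2,2] = (0)(-1) + (2)(2) = 4
A² = 
  [  0,  -2]
  [  0,   4]

A^3 = A^2·A:
A^3[1,1] = (0)(0) + (-2)(0) = 0
A^3[1,2] = (0)(-1) + (-2)(2) = -4
A^3[2,1] = (0)(0) + (4)(0) = 0
A^3[2,2] = (0)(-1) + (4)(2) = 8
A^3 = 
  [  0,  -4]
  [  0,   8]

A^4 = A^3·A:
A^4[1,1] = (0)(0) + (-4)(0) = 0
A^4[1,2] = (0)(-1) + (-4)(2) = -8
A^4[2,1] = (0)(0) + (8)(0) = 0
A^4[2,2] = (0)(-1) + (8)(2) = 16
A^4 = 
  [  0,  -8]
  [  0,  16]

Therefore
A^4 = 
  [  0,  -8]
  [  0,  16]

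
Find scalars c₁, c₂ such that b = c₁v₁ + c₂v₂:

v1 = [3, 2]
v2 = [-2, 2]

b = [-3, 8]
c1 = 1, c2 = 3

b = 1·v1 + 3·v2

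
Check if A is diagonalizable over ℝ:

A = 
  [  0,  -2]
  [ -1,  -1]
Yes

tr(A) = -1, det(A) = -2
Characteristic polynomial: λ² - tr(A)λ + det(A) = λ² + λ - 2
λ² + λ - 2 = (λ + 2)(λ - 1)
Eigenvalues: 1, -2
λ=-2: alg. mult. = 1, geom. mult. = 2 - rank(A - (-2)I) = 2 - 1 = 1
λ=1: alg. mult. = 1, geom. mult. = 2 - rank(A - (1)I) = 2 - 1 = 1
Sum of geometric multiplicities equals n, so A has n independent eigenvectors.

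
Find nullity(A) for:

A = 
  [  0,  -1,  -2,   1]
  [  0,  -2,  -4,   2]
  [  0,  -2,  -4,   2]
nullity(A) = 3

Row reduce:
R2 → R2 - (2)·R1
R3 → R3 - (2)·R1
REF = 
  [  0,  -1,  -2,   1]
  [  0,   0,   0,   0]
  [  0,   0,   0,   0]
Pivot columns: 2 → 1 pivot.
rank(A) = 1, so nullity(A) = 4 - 1 = 3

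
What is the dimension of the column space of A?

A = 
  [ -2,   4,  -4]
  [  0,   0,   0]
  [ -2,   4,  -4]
dim(Col(A)) = 1

Row reduce:
R3 → R3 - (1)·R1
REF = 
  [ -2,   4,  -4]
  [  0,   0,   0]
  [  0,   0,   0]
Pivot columns: 1 → 1 pivot.
dim(Col(A)) = number of pivot columns = 1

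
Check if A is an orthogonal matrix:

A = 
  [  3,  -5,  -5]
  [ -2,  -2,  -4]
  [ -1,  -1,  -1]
No

AᵀA = 
  [ 14, -10,  -6]
  [-10,  30,  34]
  [ -6,  34,  42]
≠ I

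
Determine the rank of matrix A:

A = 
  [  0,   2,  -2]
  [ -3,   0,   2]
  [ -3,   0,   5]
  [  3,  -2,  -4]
Row reduce:
Swap R1 ↔ R2
R3 → R3 - (1)·R1
R4 → R4 + (1)·R1
R4 → R4 + (1)·R2
R4 → R4 + (4/3)·R3
REF = 
  [ -3,   0,   2]
  [  0,   2,  -2]
  [  0,   0,   3]
  [  0,   0,   0]
Pivot columns: 1, 2, 3 → 3 pivots.

rank(A) = 3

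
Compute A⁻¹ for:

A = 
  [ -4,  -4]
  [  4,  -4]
det(A) = (-4)(-4) - (-4)(4) = 32
For a 2×2 matrix, A⁻¹ = (1/det(A)) · [[d, -b], [-c, a]]
    = (1/32) · [[-4, 4], [-4, -4]]

A⁻¹ = 
  [-1/8,  1/8]
  [-1/8, -1/8]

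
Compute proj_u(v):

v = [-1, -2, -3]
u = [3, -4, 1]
proj_u(v) = [3/13, -4/13, 1/13]

v·u = (-1)(3) + (-2)(-4) + (-3)(1) = 2
u·u = (3)² + (-4)² + (1)² = 26
proj_u(v) = (v·u / u·u) × u = (2/26) × u = (1/13) × u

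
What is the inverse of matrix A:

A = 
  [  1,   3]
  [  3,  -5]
det(A) = (1)(-5) - (3)(3) = -14
For a 2×2 matrix, A⁻¹ = (1/det(A)) · [[d, -b], [-c, a]]
    = (-1/14) · [[-5, -3], [-3, 1]]

A⁻¹ = 
  [ 5/14,  3/14]
  [ 3/14, -1/14]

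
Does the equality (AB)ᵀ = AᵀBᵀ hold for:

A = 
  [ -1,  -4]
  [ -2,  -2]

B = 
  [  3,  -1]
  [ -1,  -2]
No

(AB)ᵀ = 
  [  1,  -4]
  [  9,   6]

AᵀBᵀ = 
  [ -1,   5]
  [-10,   8]

The two matrices differ, so (AB)ᵀ ≠ AᵀBᵀ in general. The correct identity is (AB)ᵀ = BᵀAᵀ.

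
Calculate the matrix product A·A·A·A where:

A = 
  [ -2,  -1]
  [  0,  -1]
A² = A·A:
A²[1,1] = (-2)(-2) + (-1)(0) = 4
A²[1,2] = (-2)(-1) + (-1)(-1) = 3
A²[2,1] = (0)(-2) + (-1)(0) = 0
A²[2,2] = (0)(-1) + (-1)(-1) = 1
A² = 
  [  4,   3]
  [  0,   1]

A^3 = A^2·A:
A^3[1,1] = (4)(-2) + (3)(0) = -8
A^3[1,2] = (4)(-1) + (3)(-1) = -7
A^3[2,1] = (0)(-2) + (1)(0) = 0
A^3[2,2] = (0)(-1) + (1)(-1) = -1
A^3 = 
  [ -8,  -7]
  [  0,  -1]

A^4 = A^3·A:
A^4[1,1] = (-8)(-2) + (-7)(0) = 16
A^4[1,2] = (-8)(-1) + (-7)(-1) = 15
A^4[2,1] = (0)(-2) + (-1)(0) = 0
A^4[2,2] = (0)(-1) + (-1)(-1) = 1
A^4 = 
  [ 16,  15]
  [  0,   1]

Therefore
A^4 = 
  [ 16,  15]
  [  0,   1]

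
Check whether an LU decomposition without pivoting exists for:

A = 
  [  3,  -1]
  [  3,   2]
Yes.
A[1,1] = 3 ≠ 0, so Gaussian elimination proceeds without a row swap: multiplier ℓ₂₁ = (3)/(3) = 1, and U[2,2] = 2 - (1)(-1) = 3.
L = 
  [  1,   0]
  [  1,   1]
U = 
  [  3,  -1]
  [  0,   3]
Check row 2 of LU: [(1)(3), (1)(-1) + 3] = [3, 2] = row 2 of A ✓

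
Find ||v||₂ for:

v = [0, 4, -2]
4.472

||v||₂ = √((0)² + (4)² + (-2)²) = √20 = 4.472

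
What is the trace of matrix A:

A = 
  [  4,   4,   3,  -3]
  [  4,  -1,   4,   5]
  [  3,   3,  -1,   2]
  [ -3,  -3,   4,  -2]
0

tr(A) = 4 + -1 + -1 + -2 = 0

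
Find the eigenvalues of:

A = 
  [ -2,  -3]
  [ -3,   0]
λ = -1 + √10, -1 - √10  (≈ 2.162, -4.162)

tr(A) = -2, det(A) = -9
Characteristic polynomial: λ² - tr(A)λ + det(A) = λ² + 2λ - 9
λ² + 2λ - 9 = 0  ⇒  λ = (-2 ± √((2)² - 4·(-9)))/2 = (-2 ± √(40))/2
  = -1 + √10,  -1 - √10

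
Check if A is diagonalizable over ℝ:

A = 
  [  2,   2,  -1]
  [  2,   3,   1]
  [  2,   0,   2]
No

Characteristic polynomial: det(λI - A) = λ³ - 7λ² + 14λ - 14
By the rational root theorem any rational root is an integer dividing 14; none of those is a root, so p(λ) has no rational roots and hence (being an irreducible cubic) no repeated roots.
Discriminant of the cubic: Δ = -1176
Δ < 0 ⇒ one real eigenvalue and a complex-conjugate pair: λ ≈ 4.629, 1.186 + 1.272i, 1.186 - 1.272i
Has complex eigenvalues (not diagonalizable over ℝ).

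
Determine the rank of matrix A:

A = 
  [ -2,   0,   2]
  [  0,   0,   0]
Row reduce:
(no row operations needed)
REF = 
  [ -2,   0,   2]
  [  0,   0,   0]
Pivot columns: 1 → 1 pivot.

rank(A) = 1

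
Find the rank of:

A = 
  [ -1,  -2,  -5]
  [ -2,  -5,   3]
Row reduce:
R2 → R2 - (2)·R1
REF = 
  [ -1,  -2,  -5]
  [  0,  -1,  13]
Pivot columns: 1, 2 → 2 pivots.

rank(A) = 2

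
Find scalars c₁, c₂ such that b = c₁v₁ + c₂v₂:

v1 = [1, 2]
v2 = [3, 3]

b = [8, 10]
c1 = 2, c2 = 2

b = 2·v1 + 2·v2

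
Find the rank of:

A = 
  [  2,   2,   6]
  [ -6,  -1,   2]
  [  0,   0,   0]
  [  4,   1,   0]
Row reduce:
R2 → R2 + (3)·R1
R4 → R4 - (2)·R1
R4 → R4 + (3/5)·R2
REF = 
  [  2,   2,   6]
  [  0,   5,  20]
  [  0,   0,   0]
  [  0,   0,   0]
Pivot columns: 1, 2 → 2 pivots.

rank(A) = 2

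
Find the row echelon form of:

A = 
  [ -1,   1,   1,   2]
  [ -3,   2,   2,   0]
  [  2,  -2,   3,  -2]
Row operations:
R2 → R2 - (3)·R1
R3 → R3 + (2)·R1

Resulting echelon form:
REF = 
  [ -1,   1,   1,   2]
  [  0,  -1,  -1,  -6]
  [  0,   0,   5,   2]

Rank = 3 (number of non-zero pivot rows).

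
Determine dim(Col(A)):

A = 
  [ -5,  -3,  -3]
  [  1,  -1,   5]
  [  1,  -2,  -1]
Row reduce:
R2 → R2 + (1/5)·R1
R3 → R3 + (1/5)·R1
R3 → R3 - (13/8)·R2
REF = 
  [   -5,    -3,    -3]
  [    0,  -8/5,  22/5]
  [    0,     0, -35/4]
Pivot columns: 1, 2, 3 → 3 pivots.
dim(Col(A)) = number of pivot columns = 3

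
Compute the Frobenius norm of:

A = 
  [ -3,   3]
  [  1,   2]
||A||_F = 4.796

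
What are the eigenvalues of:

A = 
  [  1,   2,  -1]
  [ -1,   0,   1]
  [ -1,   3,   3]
Characteristic polynomial: det(λI - A) = λ³ - 4λ² + λ - 4
Testing integer divisors of the constant term: p(4) = 0, so (λ - 4) is a factor:
p(λ) = (λ - 4)(λ² + 1)
λ² + 1 = 0  ⇒  λ = (0 ± √((0)² - 4·(1)))/2 = (0 ± √(-4))/2
  = i,  -i

λ = 4, i, -i  (≈ 4, 0 + 1i, 0 - 1i)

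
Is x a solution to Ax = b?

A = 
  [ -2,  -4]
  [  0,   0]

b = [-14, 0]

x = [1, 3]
Yes

Ax = [-14, 0] = b ✓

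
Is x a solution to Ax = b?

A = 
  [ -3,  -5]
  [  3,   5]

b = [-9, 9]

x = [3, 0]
Yes

Ax = [-9, 9] = b ✓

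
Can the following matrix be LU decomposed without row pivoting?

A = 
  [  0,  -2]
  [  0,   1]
Yes.
The first column is zero, so A is already upper triangular: L = I, U = A.
L = 
  [  1,   0]
  [  0,   1]
U = 
  [  0,  -2]
  [  0,   1]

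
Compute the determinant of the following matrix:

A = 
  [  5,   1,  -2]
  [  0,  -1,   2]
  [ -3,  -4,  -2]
Cofactor expansion along row 1:
det(A) = (5)·((-1)(-2) - (2)(-4)) - (1)·((0)(-2) - (2)(-3)) + (-2)·((0)(-4) - (-1)(-3))
  = (5)(10) - (1)(6) + (-2)(-3)
  = 50

det(A) = 50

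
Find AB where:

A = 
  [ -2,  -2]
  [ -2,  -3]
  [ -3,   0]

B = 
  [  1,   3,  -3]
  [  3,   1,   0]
A is 3×2 and B is 2×3, so AB is 3×3. Each entry is (row of A)·(column of B):
AB[1,1] = (-2)(1) + (-2)(3) = -8
AB[1,2] = (-2)(3) + (-2)(1) = -8
AB[1,3] = (-2)(-3) + (-2)(0) = 6
AB[2,1] = (-2)(1) + (-3)(3) = -11
AB[2,2] = (-2)(3) + (-3)(1) = -9
AB[2,3] = (-2)(-3) + (-3)(0) = 6
AB[3,1] = (-3)(1) + (0)(3) = -3
AB[3,2] = (-3)(3) + (0)(1) = -9
AB[3,3] = (-3)(-3) + (0)(0) = 9

AB = 
  [ -8,  -8,   6]
  [-11,  -9,   6]
  [ -3,  -9,   9]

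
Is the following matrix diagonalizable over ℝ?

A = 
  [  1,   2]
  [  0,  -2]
Yes

tr(A) = -1, det(A) = -2
Characteristic polynomial: λ² - tr(A)λ + det(A) = λ² + λ - 2
λ² + λ - 2 = (λ + 2)(λ - 1)
Eigenvalues: 1, -2
λ=-2: alg. mult. = 1, geom. mult. = 2 - rank(A - (-2)I) = 2 - 1 = 1
λ=1: alg. mult. = 1, geom. mult. = 2 - rank(A - (1)I) = 2 - 1 = 1
Sum of geometric multiplicities equals n, so A has n independent eigenvectors.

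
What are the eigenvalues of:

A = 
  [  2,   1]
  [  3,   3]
λ = (5 + √13)/2, (5 - √13)/2  (≈ 4.303, 0.6972)

tr(A) = 5, det(A) = 3
Characteristic polynomial: λ² - tr(A)λ + det(A) = λ² - 5λ + 3
λ² - 5λ + 3 = 0  ⇒  λ = (5 ± √((-5)² - 4·(3)))/2 = (5 ± √(13))/2
  = (5 + √13)/2,  (5 - √13)/2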